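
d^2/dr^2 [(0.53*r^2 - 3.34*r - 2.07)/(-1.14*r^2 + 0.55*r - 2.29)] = (8.88178419700125e-16*r^4 + 8.016708*r^3 + 24.44274*r^2 - 60.103764*r - 6.70082)/(1.481544*r^6 - 2.14434*r^5 + 9.962802*r^4 - 8.781355*r^3 + 20.012997*r^2 - 8.652765*r + 12.008989)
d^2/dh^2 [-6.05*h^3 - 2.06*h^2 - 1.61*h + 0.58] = -36.3*h - 4.12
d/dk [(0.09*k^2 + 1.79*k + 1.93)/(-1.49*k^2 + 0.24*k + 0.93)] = (2.6887*k^2 + 5.9188*k + 1.2015)/(2.2201*k^4 - 0.7152*k^3 - 2.7138*k^2 + 0.4464*k + 0.8649)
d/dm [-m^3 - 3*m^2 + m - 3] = -3*m^2 - 6*m + 1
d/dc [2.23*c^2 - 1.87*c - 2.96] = 4.46*c - 1.87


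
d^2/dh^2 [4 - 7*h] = 0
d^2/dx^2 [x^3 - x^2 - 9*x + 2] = 6*x - 2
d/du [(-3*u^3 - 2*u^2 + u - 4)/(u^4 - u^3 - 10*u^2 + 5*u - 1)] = (3*u^6 + 4*u^5 + 25*u^4 - 12*u^3 - 3*u^2 - 76*u + 19)/(u^8 - 2*u^7 - 19*u^6 + 30*u^5 + 88*u^4 - 98*u^3 + 45*u^2 - 10*u + 1)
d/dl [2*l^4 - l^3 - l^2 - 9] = l*(8*l^2 - 3*l - 2)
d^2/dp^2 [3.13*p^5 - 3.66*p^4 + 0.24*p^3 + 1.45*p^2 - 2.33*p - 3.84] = 62.6*p^3 - 43.92*p^2 + 1.44*p + 2.9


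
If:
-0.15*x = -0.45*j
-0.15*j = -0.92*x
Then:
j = 0.00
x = 0.00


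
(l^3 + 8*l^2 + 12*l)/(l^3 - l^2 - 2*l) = (l^2 + 8*l + 12)/(l^2 - l - 2)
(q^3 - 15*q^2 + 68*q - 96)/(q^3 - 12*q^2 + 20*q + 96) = (q^2 - 7*q + 12)/(q^2 - 4*q - 12)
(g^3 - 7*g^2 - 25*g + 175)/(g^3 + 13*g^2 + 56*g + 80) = (g^2 - 12*g + 35)/(g^2 + 8*g + 16)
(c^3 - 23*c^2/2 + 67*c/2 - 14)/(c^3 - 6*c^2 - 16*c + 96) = (2*c^2 - 15*c + 7)/(2*(c^2 - 2*c - 24))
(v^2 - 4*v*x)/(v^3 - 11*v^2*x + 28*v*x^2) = 1/(v - 7*x)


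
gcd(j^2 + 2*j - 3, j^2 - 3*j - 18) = j + 3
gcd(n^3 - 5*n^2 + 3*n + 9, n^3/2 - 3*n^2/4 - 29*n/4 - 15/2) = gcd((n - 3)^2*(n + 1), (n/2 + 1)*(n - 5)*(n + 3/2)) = 1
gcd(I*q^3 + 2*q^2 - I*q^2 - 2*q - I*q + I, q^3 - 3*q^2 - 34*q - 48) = 1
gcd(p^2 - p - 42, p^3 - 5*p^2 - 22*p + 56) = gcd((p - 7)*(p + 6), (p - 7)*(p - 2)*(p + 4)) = p - 7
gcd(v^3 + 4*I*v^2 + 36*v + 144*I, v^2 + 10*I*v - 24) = v^2 + 10*I*v - 24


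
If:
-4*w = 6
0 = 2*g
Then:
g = 0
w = -3/2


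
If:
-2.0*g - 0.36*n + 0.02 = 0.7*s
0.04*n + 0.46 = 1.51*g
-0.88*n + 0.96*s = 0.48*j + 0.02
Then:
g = 0.266837716484926 - 0.0449005772931366*s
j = 5.1074941201625*s + 2.5742730382724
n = -1.69499679281591*s - 1.42687620269403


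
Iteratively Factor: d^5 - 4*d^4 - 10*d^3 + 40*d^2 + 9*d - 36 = (d + 1)*(d^4 - 5*d^3 - 5*d^2 + 45*d - 36) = (d - 4)*(d + 1)*(d^3 - d^2 - 9*d + 9) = (d - 4)*(d + 1)*(d + 3)*(d^2 - 4*d + 3) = (d - 4)*(d - 3)*(d + 1)*(d + 3)*(d - 1)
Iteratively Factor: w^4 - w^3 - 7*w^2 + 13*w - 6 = (w - 2)*(w^3 + w^2 - 5*w + 3) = (w - 2)*(w + 3)*(w^2 - 2*w + 1) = (w - 2)*(w - 1)*(w + 3)*(w - 1)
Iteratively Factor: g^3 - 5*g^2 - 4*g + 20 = (g + 2)*(g^2 - 7*g + 10) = (g - 5)*(g + 2)*(g - 2)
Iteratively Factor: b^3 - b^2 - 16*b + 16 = (b - 1)*(b^2 - 16) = (b - 1)*(b + 4)*(b - 4)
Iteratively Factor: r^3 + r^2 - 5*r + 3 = (r - 1)*(r^2 + 2*r - 3) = (r - 1)^2*(r + 3)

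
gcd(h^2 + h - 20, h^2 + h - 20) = h^2 + h - 20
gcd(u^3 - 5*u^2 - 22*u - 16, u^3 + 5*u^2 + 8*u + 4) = u^2 + 3*u + 2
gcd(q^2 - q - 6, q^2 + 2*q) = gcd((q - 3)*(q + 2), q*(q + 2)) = q + 2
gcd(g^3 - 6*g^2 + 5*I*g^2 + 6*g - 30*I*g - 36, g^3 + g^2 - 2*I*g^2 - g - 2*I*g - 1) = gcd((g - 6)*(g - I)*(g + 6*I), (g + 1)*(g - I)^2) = g - I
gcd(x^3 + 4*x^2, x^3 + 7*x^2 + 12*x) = x^2 + 4*x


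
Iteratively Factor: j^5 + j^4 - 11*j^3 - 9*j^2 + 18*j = (j + 2)*(j^4 - j^3 - 9*j^2 + 9*j) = (j - 1)*(j + 2)*(j^3 - 9*j) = (j - 1)*(j + 2)*(j + 3)*(j^2 - 3*j) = (j - 3)*(j - 1)*(j + 2)*(j + 3)*(j)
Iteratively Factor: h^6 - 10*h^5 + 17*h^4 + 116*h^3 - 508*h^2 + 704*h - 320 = (h - 5)*(h^5 - 5*h^4 - 8*h^3 + 76*h^2 - 128*h + 64) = (h - 5)*(h + 4)*(h^4 - 9*h^3 + 28*h^2 - 36*h + 16) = (h - 5)*(h - 2)*(h + 4)*(h^3 - 7*h^2 + 14*h - 8) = (h - 5)*(h - 4)*(h - 2)*(h + 4)*(h^2 - 3*h + 2) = (h - 5)*(h - 4)*(h - 2)^2*(h + 4)*(h - 1)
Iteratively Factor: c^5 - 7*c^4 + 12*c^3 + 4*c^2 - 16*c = (c - 2)*(c^4 - 5*c^3 + 2*c^2 + 8*c) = c*(c - 2)*(c^3 - 5*c^2 + 2*c + 8) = c*(c - 4)*(c - 2)*(c^2 - c - 2) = c*(c - 4)*(c - 2)*(c + 1)*(c - 2)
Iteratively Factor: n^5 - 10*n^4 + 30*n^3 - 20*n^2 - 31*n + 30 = (n - 1)*(n^4 - 9*n^3 + 21*n^2 + n - 30) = (n - 2)*(n - 1)*(n^3 - 7*n^2 + 7*n + 15) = (n - 3)*(n - 2)*(n - 1)*(n^2 - 4*n - 5) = (n - 5)*(n - 3)*(n - 2)*(n - 1)*(n + 1)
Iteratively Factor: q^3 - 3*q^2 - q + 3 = (q - 1)*(q^2 - 2*q - 3) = (q - 1)*(q + 1)*(q - 3)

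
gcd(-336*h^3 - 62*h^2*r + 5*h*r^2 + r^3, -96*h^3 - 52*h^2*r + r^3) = -48*h^2 - 2*h*r + r^2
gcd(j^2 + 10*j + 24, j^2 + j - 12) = j + 4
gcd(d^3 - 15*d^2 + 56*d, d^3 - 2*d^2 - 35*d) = d^2 - 7*d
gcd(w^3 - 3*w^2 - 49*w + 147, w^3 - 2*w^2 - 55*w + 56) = w + 7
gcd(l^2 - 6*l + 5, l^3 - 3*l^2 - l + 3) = l - 1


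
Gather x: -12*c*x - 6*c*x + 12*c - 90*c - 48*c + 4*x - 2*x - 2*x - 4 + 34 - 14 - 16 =-18*c*x - 126*c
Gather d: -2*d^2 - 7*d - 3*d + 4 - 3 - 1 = -2*d^2 - 10*d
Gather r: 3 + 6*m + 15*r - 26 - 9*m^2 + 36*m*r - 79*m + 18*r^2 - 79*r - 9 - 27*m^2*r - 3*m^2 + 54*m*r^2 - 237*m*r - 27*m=-12*m^2 - 100*m + r^2*(54*m + 18) + r*(-27*m^2 - 201*m - 64) - 32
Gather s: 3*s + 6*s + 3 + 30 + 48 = 9*s + 81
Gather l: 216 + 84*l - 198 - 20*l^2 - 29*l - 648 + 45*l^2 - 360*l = 25*l^2 - 305*l - 630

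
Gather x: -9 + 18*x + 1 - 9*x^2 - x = -9*x^2 + 17*x - 8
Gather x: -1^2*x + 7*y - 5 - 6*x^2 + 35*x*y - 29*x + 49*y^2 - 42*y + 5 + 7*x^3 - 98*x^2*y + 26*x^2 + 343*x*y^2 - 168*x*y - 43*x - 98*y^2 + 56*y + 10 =7*x^3 + x^2*(20 - 98*y) + x*(343*y^2 - 133*y - 73) - 49*y^2 + 21*y + 10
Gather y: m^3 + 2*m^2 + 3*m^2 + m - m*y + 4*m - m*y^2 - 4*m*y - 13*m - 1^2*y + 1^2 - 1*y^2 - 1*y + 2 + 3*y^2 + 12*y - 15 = m^3 + 5*m^2 - 8*m + y^2*(2 - m) + y*(10 - 5*m) - 12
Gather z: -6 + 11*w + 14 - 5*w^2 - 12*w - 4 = -5*w^2 - w + 4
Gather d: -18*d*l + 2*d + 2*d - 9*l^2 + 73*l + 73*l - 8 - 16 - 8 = d*(4 - 18*l) - 9*l^2 + 146*l - 32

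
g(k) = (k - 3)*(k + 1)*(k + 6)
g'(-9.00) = 156.00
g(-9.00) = -288.00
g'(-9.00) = 156.00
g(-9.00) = -288.00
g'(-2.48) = -16.39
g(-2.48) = 28.55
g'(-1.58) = -20.15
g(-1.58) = 11.74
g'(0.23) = -13.00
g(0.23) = -21.23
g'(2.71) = 28.71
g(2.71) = -9.37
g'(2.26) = 18.40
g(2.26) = -19.93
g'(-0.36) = -17.49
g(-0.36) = -12.13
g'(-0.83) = -19.57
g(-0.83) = -3.37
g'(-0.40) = -17.72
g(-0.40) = -11.42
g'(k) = (k - 3)*(k + 1) + (k - 3)*(k + 6) + (k + 1)*(k + 6)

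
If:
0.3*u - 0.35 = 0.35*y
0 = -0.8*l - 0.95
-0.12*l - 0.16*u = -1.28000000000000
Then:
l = -1.19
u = 8.89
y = 6.62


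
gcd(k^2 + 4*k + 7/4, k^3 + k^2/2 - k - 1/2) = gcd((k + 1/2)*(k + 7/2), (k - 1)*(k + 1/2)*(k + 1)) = k + 1/2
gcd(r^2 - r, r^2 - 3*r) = r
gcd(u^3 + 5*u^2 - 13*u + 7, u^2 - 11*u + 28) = 1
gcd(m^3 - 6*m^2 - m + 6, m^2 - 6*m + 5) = m - 1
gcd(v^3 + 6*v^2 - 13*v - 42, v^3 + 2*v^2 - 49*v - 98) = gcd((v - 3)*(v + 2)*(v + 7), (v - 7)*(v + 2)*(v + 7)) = v^2 + 9*v + 14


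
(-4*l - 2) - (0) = -4*l - 2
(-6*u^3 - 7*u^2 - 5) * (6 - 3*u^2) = 18*u^5 + 21*u^4 - 36*u^3 - 27*u^2 - 30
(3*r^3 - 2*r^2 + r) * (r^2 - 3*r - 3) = 3*r^5 - 11*r^4 - 2*r^3 + 3*r^2 - 3*r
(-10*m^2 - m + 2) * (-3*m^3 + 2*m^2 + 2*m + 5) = 30*m^5 - 17*m^4 - 28*m^3 - 48*m^2 - m + 10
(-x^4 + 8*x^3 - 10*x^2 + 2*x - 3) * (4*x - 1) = -4*x^5 + 33*x^4 - 48*x^3 + 18*x^2 - 14*x + 3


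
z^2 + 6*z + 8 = (z + 2)*(z + 4)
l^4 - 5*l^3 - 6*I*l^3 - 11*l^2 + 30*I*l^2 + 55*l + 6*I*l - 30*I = (l - 5)*(l - 3*I)*(l - 2*I)*(l - I)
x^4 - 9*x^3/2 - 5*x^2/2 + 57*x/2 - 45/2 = (x - 3)^2*(x - 1)*(x + 5/2)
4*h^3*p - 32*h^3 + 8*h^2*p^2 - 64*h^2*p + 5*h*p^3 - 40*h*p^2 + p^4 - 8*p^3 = (h + p)*(2*h + p)^2*(p - 8)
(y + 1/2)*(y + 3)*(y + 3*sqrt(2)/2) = y^3 + 3*sqrt(2)*y^2/2 + 7*y^2/2 + 3*y/2 + 21*sqrt(2)*y/4 + 9*sqrt(2)/4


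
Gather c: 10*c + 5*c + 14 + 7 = 15*c + 21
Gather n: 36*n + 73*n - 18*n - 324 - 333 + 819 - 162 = 91*n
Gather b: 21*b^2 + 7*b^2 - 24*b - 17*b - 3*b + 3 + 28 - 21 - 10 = 28*b^2 - 44*b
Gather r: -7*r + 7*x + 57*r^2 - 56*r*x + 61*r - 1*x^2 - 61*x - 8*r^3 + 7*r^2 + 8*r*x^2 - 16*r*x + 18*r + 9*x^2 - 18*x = -8*r^3 + 64*r^2 + r*(8*x^2 - 72*x + 72) + 8*x^2 - 72*x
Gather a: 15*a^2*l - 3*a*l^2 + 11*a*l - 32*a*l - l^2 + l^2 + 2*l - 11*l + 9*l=15*a^2*l + a*(-3*l^2 - 21*l)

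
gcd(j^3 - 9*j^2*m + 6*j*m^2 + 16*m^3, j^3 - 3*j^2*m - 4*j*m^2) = j + m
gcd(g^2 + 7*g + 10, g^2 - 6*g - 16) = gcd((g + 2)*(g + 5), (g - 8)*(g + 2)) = g + 2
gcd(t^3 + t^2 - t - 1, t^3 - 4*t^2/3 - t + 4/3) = t^2 - 1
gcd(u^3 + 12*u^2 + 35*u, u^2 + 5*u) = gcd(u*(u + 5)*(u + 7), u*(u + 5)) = u^2 + 5*u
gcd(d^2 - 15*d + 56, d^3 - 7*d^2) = d - 7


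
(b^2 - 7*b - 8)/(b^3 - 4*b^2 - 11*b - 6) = (b - 8)/(b^2 - 5*b - 6)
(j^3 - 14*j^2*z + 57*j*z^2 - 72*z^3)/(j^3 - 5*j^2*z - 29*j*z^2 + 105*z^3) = (-j^2 + 11*j*z - 24*z^2)/(-j^2 + 2*j*z + 35*z^2)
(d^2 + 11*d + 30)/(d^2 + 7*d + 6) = (d + 5)/(d + 1)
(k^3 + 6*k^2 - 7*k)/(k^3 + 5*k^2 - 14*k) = (k - 1)/(k - 2)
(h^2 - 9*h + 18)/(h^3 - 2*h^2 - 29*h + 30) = (h - 3)/(h^2 + 4*h - 5)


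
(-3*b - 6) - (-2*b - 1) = -b - 5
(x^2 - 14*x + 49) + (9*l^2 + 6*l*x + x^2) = 9*l^2 + 6*l*x + 2*x^2 - 14*x + 49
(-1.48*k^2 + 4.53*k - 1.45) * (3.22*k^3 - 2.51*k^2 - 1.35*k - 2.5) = -4.7656*k^5 + 18.3014*k^4 - 14.0413*k^3 + 1.224*k^2 - 9.3675*k + 3.625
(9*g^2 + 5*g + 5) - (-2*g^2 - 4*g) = 11*g^2 + 9*g + 5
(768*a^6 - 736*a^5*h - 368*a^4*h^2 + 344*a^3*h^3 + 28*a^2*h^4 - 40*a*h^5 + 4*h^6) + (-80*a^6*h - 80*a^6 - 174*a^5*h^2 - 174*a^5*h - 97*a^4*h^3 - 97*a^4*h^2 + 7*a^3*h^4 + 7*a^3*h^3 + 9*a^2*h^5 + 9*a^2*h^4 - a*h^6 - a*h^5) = -80*a^6*h + 688*a^6 - 174*a^5*h^2 - 910*a^5*h - 97*a^4*h^3 - 465*a^4*h^2 + 7*a^3*h^4 + 351*a^3*h^3 + 9*a^2*h^5 + 37*a^2*h^4 - a*h^6 - 41*a*h^5 + 4*h^6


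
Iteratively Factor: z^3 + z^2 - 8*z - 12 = (z + 2)*(z^2 - z - 6) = (z + 2)^2*(z - 3)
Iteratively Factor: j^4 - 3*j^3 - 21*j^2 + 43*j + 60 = (j - 3)*(j^3 - 21*j - 20) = (j - 5)*(j - 3)*(j^2 + 5*j + 4) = (j - 5)*(j - 3)*(j + 1)*(j + 4)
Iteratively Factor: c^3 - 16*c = (c - 4)*(c^2 + 4*c) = (c - 4)*(c + 4)*(c)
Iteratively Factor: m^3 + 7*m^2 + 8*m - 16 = (m + 4)*(m^2 + 3*m - 4) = (m - 1)*(m + 4)*(m + 4)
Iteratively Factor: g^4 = (g)*(g^3) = g^2*(g^2) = g^3*(g)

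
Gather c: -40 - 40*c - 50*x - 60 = -40*c - 50*x - 100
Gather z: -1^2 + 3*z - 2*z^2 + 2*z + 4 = -2*z^2 + 5*z + 3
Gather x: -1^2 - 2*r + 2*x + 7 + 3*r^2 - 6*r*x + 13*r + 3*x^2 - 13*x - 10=3*r^2 + 11*r + 3*x^2 + x*(-6*r - 11) - 4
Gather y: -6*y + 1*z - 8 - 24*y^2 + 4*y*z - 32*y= -24*y^2 + y*(4*z - 38) + z - 8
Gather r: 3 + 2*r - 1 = 2*r + 2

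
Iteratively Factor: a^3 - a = (a)*(a^2 - 1) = a*(a + 1)*(a - 1)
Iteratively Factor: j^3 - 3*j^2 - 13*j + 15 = (j - 5)*(j^2 + 2*j - 3) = (j - 5)*(j - 1)*(j + 3)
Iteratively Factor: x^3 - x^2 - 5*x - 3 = (x + 1)*(x^2 - 2*x - 3) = (x + 1)^2*(x - 3)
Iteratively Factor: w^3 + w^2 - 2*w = (w + 2)*(w^2 - w) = w*(w + 2)*(w - 1)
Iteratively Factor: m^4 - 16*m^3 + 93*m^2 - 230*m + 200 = (m - 2)*(m^3 - 14*m^2 + 65*m - 100) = (m - 5)*(m - 2)*(m^2 - 9*m + 20) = (m - 5)^2*(m - 2)*(m - 4)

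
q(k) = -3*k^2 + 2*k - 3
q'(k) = 2 - 6*k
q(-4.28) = -66.52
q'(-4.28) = 27.68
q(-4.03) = -59.78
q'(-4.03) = 26.18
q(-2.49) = -26.58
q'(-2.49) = 16.94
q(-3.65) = -50.27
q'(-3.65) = 23.90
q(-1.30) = -10.67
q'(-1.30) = 9.80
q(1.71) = -8.35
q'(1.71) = -8.26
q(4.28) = -49.40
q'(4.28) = -23.68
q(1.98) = -10.80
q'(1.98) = -9.88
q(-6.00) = -123.00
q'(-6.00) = 38.00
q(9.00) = -228.00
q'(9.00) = -52.00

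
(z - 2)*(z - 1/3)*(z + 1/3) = z^3 - 2*z^2 - z/9 + 2/9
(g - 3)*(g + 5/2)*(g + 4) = g^3 + 7*g^2/2 - 19*g/2 - 30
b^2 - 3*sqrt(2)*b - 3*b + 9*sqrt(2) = (b - 3)*(b - 3*sqrt(2))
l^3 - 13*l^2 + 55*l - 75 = (l - 5)^2*(l - 3)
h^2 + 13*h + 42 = (h + 6)*(h + 7)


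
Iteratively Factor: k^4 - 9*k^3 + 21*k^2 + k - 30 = (k - 2)*(k^3 - 7*k^2 + 7*k + 15) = (k - 2)*(k + 1)*(k^2 - 8*k + 15) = (k - 5)*(k - 2)*(k + 1)*(k - 3)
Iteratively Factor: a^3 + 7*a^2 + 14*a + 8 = (a + 4)*(a^2 + 3*a + 2) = (a + 2)*(a + 4)*(a + 1)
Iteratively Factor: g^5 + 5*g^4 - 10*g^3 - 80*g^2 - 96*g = (g + 2)*(g^4 + 3*g^3 - 16*g^2 - 48*g) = (g - 4)*(g + 2)*(g^3 + 7*g^2 + 12*g) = (g - 4)*(g + 2)*(g + 4)*(g^2 + 3*g) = (g - 4)*(g + 2)*(g + 3)*(g + 4)*(g)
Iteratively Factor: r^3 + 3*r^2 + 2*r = (r + 2)*(r^2 + r) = r*(r + 2)*(r + 1)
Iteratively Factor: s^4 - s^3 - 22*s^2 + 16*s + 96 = (s - 3)*(s^3 + 2*s^2 - 16*s - 32) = (s - 3)*(s + 4)*(s^2 - 2*s - 8) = (s - 3)*(s + 2)*(s + 4)*(s - 4)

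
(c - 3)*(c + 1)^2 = c^3 - c^2 - 5*c - 3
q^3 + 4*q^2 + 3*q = q*(q + 1)*(q + 3)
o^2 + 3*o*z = o*(o + 3*z)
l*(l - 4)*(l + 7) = l^3 + 3*l^2 - 28*l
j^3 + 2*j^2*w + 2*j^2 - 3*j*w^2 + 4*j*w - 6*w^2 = (j + 2)*(j - w)*(j + 3*w)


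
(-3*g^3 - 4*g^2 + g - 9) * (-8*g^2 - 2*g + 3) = 24*g^5 + 38*g^4 - 9*g^3 + 58*g^2 + 21*g - 27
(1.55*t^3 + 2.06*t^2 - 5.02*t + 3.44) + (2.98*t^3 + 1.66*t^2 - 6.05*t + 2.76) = 4.53*t^3 + 3.72*t^2 - 11.07*t + 6.2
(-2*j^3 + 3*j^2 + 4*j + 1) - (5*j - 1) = -2*j^3 + 3*j^2 - j + 2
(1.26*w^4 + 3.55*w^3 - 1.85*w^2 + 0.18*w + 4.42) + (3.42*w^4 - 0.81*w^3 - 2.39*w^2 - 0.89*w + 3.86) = 4.68*w^4 + 2.74*w^3 - 4.24*w^2 - 0.71*w + 8.28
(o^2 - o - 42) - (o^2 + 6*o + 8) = -7*o - 50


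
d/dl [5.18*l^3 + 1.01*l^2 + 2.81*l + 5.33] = 15.54*l^2 + 2.02*l + 2.81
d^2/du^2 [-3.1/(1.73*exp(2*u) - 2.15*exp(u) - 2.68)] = (3.1*(3.46*exp(u) - 2.15)*(6.92*exp(u) - 4.3)*exp(u) + (21.452*exp(u) - 6.665)*(-1.73*exp(2*u) + 2.15*exp(u) + 2.68))*exp(u)/(-1.73*exp(2*u) + 2.15*exp(u) + 2.68)^3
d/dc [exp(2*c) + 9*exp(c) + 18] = (2*exp(c) + 9)*exp(c)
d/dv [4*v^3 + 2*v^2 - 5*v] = 12*v^2 + 4*v - 5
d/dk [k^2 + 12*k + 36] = 2*k + 12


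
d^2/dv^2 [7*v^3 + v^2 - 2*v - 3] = 42*v + 2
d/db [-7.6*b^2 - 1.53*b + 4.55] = -15.2*b - 1.53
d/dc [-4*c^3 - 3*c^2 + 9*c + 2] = -12*c^2 - 6*c + 9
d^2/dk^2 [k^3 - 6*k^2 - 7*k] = 6*k - 12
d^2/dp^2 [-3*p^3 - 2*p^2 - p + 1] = -18*p - 4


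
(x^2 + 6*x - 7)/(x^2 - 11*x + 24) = (x^2 + 6*x - 7)/(x^2 - 11*x + 24)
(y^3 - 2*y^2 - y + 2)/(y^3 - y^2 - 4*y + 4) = (y + 1)/(y + 2)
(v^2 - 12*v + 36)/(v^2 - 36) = (v - 6)/(v + 6)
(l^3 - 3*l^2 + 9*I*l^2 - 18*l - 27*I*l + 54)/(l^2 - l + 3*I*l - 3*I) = (l^2 + l*(-3 + 6*I) - 18*I)/(l - 1)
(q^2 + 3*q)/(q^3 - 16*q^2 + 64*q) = (q + 3)/(q^2 - 16*q + 64)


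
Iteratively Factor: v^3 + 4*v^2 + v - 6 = (v - 1)*(v^2 + 5*v + 6) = (v - 1)*(v + 2)*(v + 3)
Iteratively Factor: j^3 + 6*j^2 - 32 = (j + 4)*(j^2 + 2*j - 8) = (j - 2)*(j + 4)*(j + 4)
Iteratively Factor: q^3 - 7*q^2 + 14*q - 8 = (q - 1)*(q^2 - 6*q + 8) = (q - 2)*(q - 1)*(q - 4)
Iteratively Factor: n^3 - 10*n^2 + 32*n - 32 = (n - 4)*(n^2 - 6*n + 8) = (n - 4)*(n - 2)*(n - 4)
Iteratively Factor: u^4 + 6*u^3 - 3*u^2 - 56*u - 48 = (u + 4)*(u^3 + 2*u^2 - 11*u - 12) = (u + 1)*(u + 4)*(u^2 + u - 12) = (u - 3)*(u + 1)*(u + 4)*(u + 4)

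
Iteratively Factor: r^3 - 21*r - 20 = (r + 1)*(r^2 - r - 20) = (r + 1)*(r + 4)*(r - 5)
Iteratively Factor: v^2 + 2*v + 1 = (v + 1)*(v + 1)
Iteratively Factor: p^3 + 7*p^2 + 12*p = (p)*(p^2 + 7*p + 12) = p*(p + 4)*(p + 3)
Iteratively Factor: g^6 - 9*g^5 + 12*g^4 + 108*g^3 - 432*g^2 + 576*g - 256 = (g - 2)*(g^5 - 7*g^4 - 2*g^3 + 104*g^2 - 224*g + 128) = (g - 2)*(g - 1)*(g^4 - 6*g^3 - 8*g^2 + 96*g - 128) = (g - 2)*(g - 1)*(g + 4)*(g^3 - 10*g^2 + 32*g - 32) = (g - 4)*(g - 2)*(g - 1)*(g + 4)*(g^2 - 6*g + 8) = (g - 4)*(g - 2)^2*(g - 1)*(g + 4)*(g - 4)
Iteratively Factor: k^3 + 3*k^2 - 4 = (k - 1)*(k^2 + 4*k + 4) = (k - 1)*(k + 2)*(k + 2)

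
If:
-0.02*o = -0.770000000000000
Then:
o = 38.50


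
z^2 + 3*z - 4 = (z - 1)*(z + 4)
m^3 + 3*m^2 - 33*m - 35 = (m - 5)*(m + 1)*(m + 7)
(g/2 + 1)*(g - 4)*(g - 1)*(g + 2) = g^4/2 - g^3/2 - 6*g^2 - 2*g + 8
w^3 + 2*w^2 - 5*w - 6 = (w - 2)*(w + 1)*(w + 3)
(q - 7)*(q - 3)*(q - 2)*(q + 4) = q^4 - 8*q^3 - 7*q^2 + 122*q - 168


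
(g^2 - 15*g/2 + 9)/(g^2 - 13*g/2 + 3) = (2*g - 3)/(2*g - 1)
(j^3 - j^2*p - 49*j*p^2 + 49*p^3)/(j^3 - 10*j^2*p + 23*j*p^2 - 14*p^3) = (-j - 7*p)/(-j + 2*p)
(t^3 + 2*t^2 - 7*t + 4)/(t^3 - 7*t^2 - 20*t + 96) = (t^2 - 2*t + 1)/(t^2 - 11*t + 24)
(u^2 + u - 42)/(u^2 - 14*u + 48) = (u + 7)/(u - 8)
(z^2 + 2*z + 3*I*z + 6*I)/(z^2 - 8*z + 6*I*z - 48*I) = (z^2 + z*(2 + 3*I) + 6*I)/(z^2 + z*(-8 + 6*I) - 48*I)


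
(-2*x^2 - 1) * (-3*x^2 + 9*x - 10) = 6*x^4 - 18*x^3 + 23*x^2 - 9*x + 10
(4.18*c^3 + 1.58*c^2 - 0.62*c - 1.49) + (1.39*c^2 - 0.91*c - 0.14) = 4.18*c^3 + 2.97*c^2 - 1.53*c - 1.63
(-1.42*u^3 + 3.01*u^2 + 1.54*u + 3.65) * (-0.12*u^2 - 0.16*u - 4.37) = 0.1704*u^5 - 0.134*u^4 + 5.539*u^3 - 13.8381*u^2 - 7.3138*u - 15.9505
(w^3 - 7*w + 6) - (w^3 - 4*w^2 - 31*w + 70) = 4*w^2 + 24*w - 64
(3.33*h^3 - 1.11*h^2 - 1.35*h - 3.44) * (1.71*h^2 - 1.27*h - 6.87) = 5.6943*h^5 - 6.1272*h^4 - 23.7759*h^3 + 3.4578*h^2 + 13.6433*h + 23.6328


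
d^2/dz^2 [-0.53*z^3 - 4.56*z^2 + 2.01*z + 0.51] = -3.18*z - 9.12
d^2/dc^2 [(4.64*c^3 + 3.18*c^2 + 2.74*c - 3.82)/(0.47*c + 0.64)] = (2.049952*c^3 + 8.374272*c^2 + 11.403264*c - 0.731004)/(0.103823*c^3 + 0.424128*c^2 + 0.577536*c + 0.262144)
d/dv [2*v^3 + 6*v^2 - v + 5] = 6*v^2 + 12*v - 1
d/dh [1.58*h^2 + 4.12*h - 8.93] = 3.16*h + 4.12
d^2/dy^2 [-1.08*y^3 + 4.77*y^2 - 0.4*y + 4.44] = 9.54 - 6.48*y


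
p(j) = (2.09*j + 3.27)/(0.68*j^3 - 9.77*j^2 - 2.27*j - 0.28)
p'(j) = (2.09*j + 3.27)*(-2.04*j^2 + 19.54*j + 2.27)/(0.68*j^3 - 9.77*j^2 - 2.27*j - 0.28)^2 + 2.09/(0.68*j^3 - 9.77*j^2 - 2.27*j - 0.28) = (-2.8424*j^3 + 13.7485*j^2 + 63.8958*j + 6.8377)/(0.4624*j^6 - 13.2872*j^5 + 92.3657*j^4 + 43.975*j^3 + 10.6241*j^2 + 1.2712*j + 0.0784)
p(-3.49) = 0.03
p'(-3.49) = 0.00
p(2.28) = -0.17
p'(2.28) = 0.08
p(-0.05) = -16.57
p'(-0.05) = 100.80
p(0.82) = -0.60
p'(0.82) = 0.96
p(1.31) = -0.32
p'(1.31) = 0.32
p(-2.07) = 0.02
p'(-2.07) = -0.02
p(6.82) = -0.07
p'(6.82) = 0.00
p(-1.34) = -0.03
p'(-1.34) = -0.18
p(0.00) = -11.68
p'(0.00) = 87.22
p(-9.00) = 0.01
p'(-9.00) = 0.00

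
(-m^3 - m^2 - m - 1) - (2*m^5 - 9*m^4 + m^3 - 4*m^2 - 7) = -2*m^5 + 9*m^4 - 2*m^3 + 3*m^2 - m + 6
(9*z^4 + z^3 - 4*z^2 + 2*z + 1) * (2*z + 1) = 18*z^5 + 11*z^4 - 7*z^3 + 4*z + 1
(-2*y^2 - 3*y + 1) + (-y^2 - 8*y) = -3*y^2 - 11*y + 1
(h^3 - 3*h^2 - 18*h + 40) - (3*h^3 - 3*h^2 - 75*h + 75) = -2*h^3 + 57*h - 35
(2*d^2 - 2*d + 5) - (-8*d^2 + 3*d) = 10*d^2 - 5*d + 5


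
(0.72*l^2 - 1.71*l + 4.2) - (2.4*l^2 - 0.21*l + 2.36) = -1.68*l^2 - 1.5*l + 1.84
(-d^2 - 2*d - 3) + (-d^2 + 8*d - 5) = -2*d^2 + 6*d - 8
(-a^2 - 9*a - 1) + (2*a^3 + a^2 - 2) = 2*a^3 - 9*a - 3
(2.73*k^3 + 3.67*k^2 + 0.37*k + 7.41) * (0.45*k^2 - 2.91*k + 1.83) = 1.2285*k^5 - 6.2928*k^4 - 5.5173*k^3 + 8.9739*k^2 - 20.886*k + 13.5603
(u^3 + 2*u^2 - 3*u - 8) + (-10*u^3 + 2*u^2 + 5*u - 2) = -9*u^3 + 4*u^2 + 2*u - 10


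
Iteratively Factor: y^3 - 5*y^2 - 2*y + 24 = (y - 3)*(y^2 - 2*y - 8) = (y - 3)*(y + 2)*(y - 4)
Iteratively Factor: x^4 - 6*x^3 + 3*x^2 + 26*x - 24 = (x + 2)*(x^3 - 8*x^2 + 19*x - 12) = (x - 3)*(x + 2)*(x^2 - 5*x + 4) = (x - 4)*(x - 3)*(x + 2)*(x - 1)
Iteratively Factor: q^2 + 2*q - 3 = (q - 1)*(q + 3)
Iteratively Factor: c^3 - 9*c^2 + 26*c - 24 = (c - 4)*(c^2 - 5*c + 6) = (c - 4)*(c - 2)*(c - 3)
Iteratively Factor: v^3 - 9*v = (v - 3)*(v^2 + 3*v) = v*(v - 3)*(v + 3)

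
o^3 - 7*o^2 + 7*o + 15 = (o - 5)*(o - 3)*(o + 1)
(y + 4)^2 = y^2 + 8*y + 16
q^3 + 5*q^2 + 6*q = q*(q + 2)*(q + 3)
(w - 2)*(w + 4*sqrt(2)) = w^2 - 2*w + 4*sqrt(2)*w - 8*sqrt(2)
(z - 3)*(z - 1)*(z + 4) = z^3 - 13*z + 12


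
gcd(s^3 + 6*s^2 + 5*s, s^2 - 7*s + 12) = 1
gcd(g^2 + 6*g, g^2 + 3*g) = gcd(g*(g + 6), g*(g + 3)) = g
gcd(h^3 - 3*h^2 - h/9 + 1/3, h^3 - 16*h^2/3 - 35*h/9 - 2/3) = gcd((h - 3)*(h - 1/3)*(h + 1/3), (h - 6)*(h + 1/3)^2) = h + 1/3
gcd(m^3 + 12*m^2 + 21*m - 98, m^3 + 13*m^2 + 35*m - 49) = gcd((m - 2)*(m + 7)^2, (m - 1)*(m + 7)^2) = m^2 + 14*m + 49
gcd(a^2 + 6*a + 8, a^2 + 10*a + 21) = 1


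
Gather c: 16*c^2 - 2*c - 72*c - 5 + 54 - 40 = 16*c^2 - 74*c + 9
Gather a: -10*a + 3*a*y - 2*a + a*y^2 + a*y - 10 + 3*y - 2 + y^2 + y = a*(y^2 + 4*y - 12) + y^2 + 4*y - 12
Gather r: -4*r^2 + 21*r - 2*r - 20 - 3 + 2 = -4*r^2 + 19*r - 21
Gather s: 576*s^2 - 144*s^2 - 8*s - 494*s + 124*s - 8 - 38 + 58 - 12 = 432*s^2 - 378*s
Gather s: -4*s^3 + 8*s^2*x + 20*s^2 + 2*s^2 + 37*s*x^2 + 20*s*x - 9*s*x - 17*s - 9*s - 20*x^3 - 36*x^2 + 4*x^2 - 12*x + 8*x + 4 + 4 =-4*s^3 + s^2*(8*x + 22) + s*(37*x^2 + 11*x - 26) - 20*x^3 - 32*x^2 - 4*x + 8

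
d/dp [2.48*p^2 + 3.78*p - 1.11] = 4.96*p + 3.78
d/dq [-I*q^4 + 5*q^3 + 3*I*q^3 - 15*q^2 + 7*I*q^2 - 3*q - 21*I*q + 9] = -4*I*q^3 + q^2*(15 + 9*I) - q*(30 - 14*I) - 3 - 21*I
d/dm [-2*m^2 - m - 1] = -4*m - 1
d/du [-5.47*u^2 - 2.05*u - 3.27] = -10.94*u - 2.05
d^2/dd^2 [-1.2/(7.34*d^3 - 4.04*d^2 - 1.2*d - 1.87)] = ((52.848*d - 9.696)*(-7.34*d^3 + 4.04*d^2 + 1.2*d + 1.87) + 1.2*(-44.04*d^2 + 16.16*d + 2.4)*(-22.02*d^2 + 8.08*d + 1.2))/(-7.34*d^3 + 4.04*d^2 + 1.2*d + 1.87)^3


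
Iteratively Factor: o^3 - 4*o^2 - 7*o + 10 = (o - 1)*(o^2 - 3*o - 10) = (o - 5)*(o - 1)*(o + 2)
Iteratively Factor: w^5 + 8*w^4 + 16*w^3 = (w)*(w^4 + 8*w^3 + 16*w^2) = w^2*(w^3 + 8*w^2 + 16*w) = w^2*(w + 4)*(w^2 + 4*w) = w^3*(w + 4)*(w + 4)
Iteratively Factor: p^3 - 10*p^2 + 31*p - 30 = (p - 3)*(p^2 - 7*p + 10) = (p - 5)*(p - 3)*(p - 2)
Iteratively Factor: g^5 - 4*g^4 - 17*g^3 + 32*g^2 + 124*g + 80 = (g + 1)*(g^4 - 5*g^3 - 12*g^2 + 44*g + 80) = (g + 1)*(g + 2)*(g^3 - 7*g^2 + 2*g + 40) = (g + 1)*(g + 2)^2*(g^2 - 9*g + 20) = (g - 5)*(g + 1)*(g + 2)^2*(g - 4)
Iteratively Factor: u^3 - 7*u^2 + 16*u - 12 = (u - 3)*(u^2 - 4*u + 4) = (u - 3)*(u - 2)*(u - 2)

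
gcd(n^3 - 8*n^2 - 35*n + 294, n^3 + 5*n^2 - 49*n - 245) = n - 7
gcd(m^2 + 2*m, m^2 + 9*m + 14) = m + 2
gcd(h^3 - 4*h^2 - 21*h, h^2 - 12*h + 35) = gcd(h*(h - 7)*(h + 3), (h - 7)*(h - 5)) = h - 7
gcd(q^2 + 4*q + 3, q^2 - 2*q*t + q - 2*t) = q + 1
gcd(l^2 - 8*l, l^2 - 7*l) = l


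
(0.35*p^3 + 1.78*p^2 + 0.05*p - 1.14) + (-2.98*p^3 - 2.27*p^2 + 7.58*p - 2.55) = -2.63*p^3 - 0.49*p^2 + 7.63*p - 3.69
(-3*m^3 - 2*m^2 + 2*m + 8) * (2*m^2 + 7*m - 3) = -6*m^5 - 25*m^4 - m^3 + 36*m^2 + 50*m - 24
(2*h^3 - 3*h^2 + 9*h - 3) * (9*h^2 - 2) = 18*h^5 - 27*h^4 + 77*h^3 - 21*h^2 - 18*h + 6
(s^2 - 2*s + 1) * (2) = 2*s^2 - 4*s + 2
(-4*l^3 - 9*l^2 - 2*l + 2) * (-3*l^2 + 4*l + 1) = 12*l^5 + 11*l^4 - 34*l^3 - 23*l^2 + 6*l + 2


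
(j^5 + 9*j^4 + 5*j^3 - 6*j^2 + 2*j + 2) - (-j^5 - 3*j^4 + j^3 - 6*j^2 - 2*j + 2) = 2*j^5 + 12*j^4 + 4*j^3 + 4*j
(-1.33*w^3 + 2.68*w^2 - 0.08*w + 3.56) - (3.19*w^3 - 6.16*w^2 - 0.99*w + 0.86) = -4.52*w^3 + 8.84*w^2 + 0.91*w + 2.7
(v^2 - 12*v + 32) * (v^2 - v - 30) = v^4 - 13*v^3 + 14*v^2 + 328*v - 960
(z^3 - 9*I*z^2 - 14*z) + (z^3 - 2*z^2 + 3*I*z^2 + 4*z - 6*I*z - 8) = 2*z^3 - 2*z^2 - 6*I*z^2 - 10*z - 6*I*z - 8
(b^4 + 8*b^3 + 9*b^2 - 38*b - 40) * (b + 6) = b^5 + 14*b^4 + 57*b^3 + 16*b^2 - 268*b - 240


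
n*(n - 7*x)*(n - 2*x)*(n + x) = n^4 - 8*n^3*x + 5*n^2*x^2 + 14*n*x^3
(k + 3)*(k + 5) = k^2 + 8*k + 15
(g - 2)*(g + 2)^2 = g^3 + 2*g^2 - 4*g - 8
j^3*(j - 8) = j^4 - 8*j^3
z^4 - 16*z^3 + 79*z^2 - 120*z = z*(z - 8)*(z - 5)*(z - 3)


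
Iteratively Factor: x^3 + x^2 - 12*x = (x - 3)*(x^2 + 4*x) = x*(x - 3)*(x + 4)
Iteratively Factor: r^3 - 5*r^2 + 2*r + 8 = (r - 2)*(r^2 - 3*r - 4) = (r - 2)*(r + 1)*(r - 4)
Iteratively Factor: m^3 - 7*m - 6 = (m - 3)*(m^2 + 3*m + 2) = (m - 3)*(m + 1)*(m + 2)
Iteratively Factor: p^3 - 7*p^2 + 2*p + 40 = (p + 2)*(p^2 - 9*p + 20) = (p - 5)*(p + 2)*(p - 4)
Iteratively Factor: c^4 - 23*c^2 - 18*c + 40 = (c - 5)*(c^3 + 5*c^2 + 2*c - 8) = (c - 5)*(c - 1)*(c^2 + 6*c + 8) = (c - 5)*(c - 1)*(c + 2)*(c + 4)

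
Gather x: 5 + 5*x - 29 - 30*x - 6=-25*x - 30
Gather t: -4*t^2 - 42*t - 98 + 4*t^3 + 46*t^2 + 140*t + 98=4*t^3 + 42*t^2 + 98*t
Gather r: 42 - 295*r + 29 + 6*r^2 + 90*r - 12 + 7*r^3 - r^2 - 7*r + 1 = 7*r^3 + 5*r^2 - 212*r + 60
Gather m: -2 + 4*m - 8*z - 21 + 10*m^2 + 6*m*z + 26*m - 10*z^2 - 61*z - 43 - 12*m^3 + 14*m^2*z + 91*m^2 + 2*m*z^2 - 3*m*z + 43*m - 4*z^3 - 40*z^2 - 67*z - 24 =-12*m^3 + m^2*(14*z + 101) + m*(2*z^2 + 3*z + 73) - 4*z^3 - 50*z^2 - 136*z - 90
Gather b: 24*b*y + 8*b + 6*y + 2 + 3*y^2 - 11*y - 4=b*(24*y + 8) + 3*y^2 - 5*y - 2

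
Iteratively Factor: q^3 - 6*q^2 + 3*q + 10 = (q - 2)*(q^2 - 4*q - 5) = (q - 5)*(q - 2)*(q + 1)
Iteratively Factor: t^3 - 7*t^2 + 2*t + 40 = (t - 5)*(t^2 - 2*t - 8) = (t - 5)*(t + 2)*(t - 4)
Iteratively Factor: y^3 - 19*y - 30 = (y + 3)*(y^2 - 3*y - 10) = (y - 5)*(y + 3)*(y + 2)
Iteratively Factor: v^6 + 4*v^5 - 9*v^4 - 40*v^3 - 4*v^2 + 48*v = (v - 3)*(v^5 + 7*v^4 + 12*v^3 - 4*v^2 - 16*v) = (v - 3)*(v + 2)*(v^4 + 5*v^3 + 2*v^2 - 8*v) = (v - 3)*(v + 2)*(v + 4)*(v^3 + v^2 - 2*v) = (v - 3)*(v - 1)*(v + 2)*(v + 4)*(v^2 + 2*v) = (v - 3)*(v - 1)*(v + 2)^2*(v + 4)*(v)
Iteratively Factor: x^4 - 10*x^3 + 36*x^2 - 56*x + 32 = (x - 2)*(x^3 - 8*x^2 + 20*x - 16) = (x - 2)^2*(x^2 - 6*x + 8) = (x - 4)*(x - 2)^2*(x - 2)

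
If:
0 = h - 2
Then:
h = 2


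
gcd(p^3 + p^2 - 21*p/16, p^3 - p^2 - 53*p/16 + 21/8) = p^2 + p - 21/16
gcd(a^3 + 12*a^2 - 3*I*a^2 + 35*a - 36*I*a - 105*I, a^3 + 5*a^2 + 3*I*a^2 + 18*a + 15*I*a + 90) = a^2 + a*(5 - 3*I) - 15*I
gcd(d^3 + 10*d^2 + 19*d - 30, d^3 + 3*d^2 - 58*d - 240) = d^2 + 11*d + 30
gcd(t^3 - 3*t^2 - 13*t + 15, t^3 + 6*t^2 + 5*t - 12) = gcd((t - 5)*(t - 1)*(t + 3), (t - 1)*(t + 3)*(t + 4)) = t^2 + 2*t - 3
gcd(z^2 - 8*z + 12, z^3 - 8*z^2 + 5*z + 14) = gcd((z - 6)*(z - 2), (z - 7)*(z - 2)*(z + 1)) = z - 2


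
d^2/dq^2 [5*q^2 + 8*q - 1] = 10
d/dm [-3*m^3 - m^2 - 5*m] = -9*m^2 - 2*m - 5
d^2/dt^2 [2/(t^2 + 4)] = 4*(3*t^2 - 4)/(t^2 + 4)^3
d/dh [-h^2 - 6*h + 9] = -2*h - 6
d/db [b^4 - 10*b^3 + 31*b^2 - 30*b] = 4*b^3 - 30*b^2 + 62*b - 30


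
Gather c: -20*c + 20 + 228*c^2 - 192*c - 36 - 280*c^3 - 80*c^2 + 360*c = -280*c^3 + 148*c^2 + 148*c - 16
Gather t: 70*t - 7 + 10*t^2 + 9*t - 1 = 10*t^2 + 79*t - 8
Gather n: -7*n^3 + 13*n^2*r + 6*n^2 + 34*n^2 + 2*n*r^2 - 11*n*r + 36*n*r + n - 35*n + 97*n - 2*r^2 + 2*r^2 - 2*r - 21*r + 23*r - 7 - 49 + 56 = -7*n^3 + n^2*(13*r + 40) + n*(2*r^2 + 25*r + 63)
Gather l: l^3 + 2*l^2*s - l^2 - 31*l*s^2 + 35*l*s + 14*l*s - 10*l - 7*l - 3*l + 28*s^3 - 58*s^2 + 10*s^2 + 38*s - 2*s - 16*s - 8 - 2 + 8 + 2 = l^3 + l^2*(2*s - 1) + l*(-31*s^2 + 49*s - 20) + 28*s^3 - 48*s^2 + 20*s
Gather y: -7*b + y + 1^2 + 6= -7*b + y + 7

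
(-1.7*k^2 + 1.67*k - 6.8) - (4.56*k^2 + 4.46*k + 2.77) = -6.26*k^2 - 2.79*k - 9.57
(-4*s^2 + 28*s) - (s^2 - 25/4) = -5*s^2 + 28*s + 25/4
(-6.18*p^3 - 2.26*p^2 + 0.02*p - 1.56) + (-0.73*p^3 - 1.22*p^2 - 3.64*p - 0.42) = -6.91*p^3 - 3.48*p^2 - 3.62*p - 1.98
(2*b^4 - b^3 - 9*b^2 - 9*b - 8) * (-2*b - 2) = -4*b^5 - 2*b^4 + 20*b^3 + 36*b^2 + 34*b + 16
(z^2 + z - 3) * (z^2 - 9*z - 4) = z^4 - 8*z^3 - 16*z^2 + 23*z + 12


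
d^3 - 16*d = d*(d - 4)*(d + 4)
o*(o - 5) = o^2 - 5*o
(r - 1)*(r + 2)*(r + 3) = r^3 + 4*r^2 + r - 6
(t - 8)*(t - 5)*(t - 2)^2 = t^4 - 17*t^3 + 96*t^2 - 212*t + 160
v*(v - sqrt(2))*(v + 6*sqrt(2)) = v^3 + 5*sqrt(2)*v^2 - 12*v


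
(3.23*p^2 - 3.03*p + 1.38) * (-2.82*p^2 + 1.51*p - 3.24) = -9.1086*p^4 + 13.4219*p^3 - 18.9321*p^2 + 11.901*p - 4.4712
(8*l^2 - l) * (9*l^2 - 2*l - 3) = 72*l^4 - 25*l^3 - 22*l^2 + 3*l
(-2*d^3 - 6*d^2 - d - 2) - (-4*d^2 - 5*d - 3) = -2*d^3 - 2*d^2 + 4*d + 1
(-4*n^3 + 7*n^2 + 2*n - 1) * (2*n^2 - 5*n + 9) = -8*n^5 + 34*n^4 - 67*n^3 + 51*n^2 + 23*n - 9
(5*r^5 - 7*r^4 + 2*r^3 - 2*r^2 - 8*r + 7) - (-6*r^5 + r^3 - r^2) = 11*r^5 - 7*r^4 + r^3 - r^2 - 8*r + 7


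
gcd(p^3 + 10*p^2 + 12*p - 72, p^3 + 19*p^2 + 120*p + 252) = p^2 + 12*p + 36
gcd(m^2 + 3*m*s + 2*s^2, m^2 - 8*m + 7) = 1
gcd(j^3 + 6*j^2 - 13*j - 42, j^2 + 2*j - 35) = j + 7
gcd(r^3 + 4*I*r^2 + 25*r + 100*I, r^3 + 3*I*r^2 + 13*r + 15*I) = r + 5*I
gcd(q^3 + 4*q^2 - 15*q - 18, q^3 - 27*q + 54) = q^2 + 3*q - 18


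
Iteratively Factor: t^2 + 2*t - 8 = (t + 4)*(t - 2)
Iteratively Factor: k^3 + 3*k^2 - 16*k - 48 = (k + 4)*(k^2 - k - 12) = (k - 4)*(k + 4)*(k + 3)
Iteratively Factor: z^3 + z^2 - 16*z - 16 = (z - 4)*(z^2 + 5*z + 4) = (z - 4)*(z + 4)*(z + 1)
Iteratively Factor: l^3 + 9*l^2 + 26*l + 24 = (l + 4)*(l^2 + 5*l + 6) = (l + 2)*(l + 4)*(l + 3)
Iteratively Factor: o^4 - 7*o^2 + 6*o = (o - 2)*(o^3 + 2*o^2 - 3*o) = (o - 2)*(o + 3)*(o^2 - o) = o*(o - 2)*(o + 3)*(o - 1)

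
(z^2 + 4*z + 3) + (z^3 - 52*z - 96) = z^3 + z^2 - 48*z - 93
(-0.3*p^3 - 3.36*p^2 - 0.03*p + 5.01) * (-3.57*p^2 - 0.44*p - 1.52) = 1.071*p^5 + 12.1272*p^4 + 2.0415*p^3 - 12.7653*p^2 - 2.1588*p - 7.6152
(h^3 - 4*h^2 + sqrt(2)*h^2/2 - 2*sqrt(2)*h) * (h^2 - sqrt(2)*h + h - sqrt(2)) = h^5 - 3*h^4 - sqrt(2)*h^4/2 - 5*h^3 + 3*sqrt(2)*h^3/2 + 2*sqrt(2)*h^2 + 3*h^2 + 4*h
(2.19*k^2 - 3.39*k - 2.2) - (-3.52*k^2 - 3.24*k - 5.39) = 5.71*k^2 - 0.15*k + 3.19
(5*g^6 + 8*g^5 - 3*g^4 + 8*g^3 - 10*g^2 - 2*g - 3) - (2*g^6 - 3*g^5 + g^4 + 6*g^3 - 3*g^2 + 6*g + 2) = 3*g^6 + 11*g^5 - 4*g^4 + 2*g^3 - 7*g^2 - 8*g - 5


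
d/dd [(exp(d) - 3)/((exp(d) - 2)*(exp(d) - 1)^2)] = -(2*(exp(d) - 3)*(exp(d) - 2) + (exp(d) - 3)*(exp(d) - 1) - (exp(d) - 2)*(exp(d) - 1))*exp(d)/((exp(d) - 2)^2*(exp(d) - 1)^3)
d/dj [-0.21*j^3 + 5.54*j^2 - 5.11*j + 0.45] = -0.63*j^2 + 11.08*j - 5.11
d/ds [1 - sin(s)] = -cos(s)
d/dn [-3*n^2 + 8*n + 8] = 8 - 6*n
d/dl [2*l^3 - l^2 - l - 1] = 6*l^2 - 2*l - 1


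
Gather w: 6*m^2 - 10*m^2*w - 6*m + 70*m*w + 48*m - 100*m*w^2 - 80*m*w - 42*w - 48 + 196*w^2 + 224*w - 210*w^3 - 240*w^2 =6*m^2 + 42*m - 210*w^3 + w^2*(-100*m - 44) + w*(-10*m^2 - 10*m + 182) - 48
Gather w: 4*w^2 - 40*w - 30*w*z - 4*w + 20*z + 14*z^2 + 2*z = 4*w^2 + w*(-30*z - 44) + 14*z^2 + 22*z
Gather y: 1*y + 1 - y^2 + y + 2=-y^2 + 2*y + 3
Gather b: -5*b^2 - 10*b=-5*b^2 - 10*b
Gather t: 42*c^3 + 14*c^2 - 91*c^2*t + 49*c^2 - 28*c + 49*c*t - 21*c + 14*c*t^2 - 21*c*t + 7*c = 42*c^3 + 63*c^2 + 14*c*t^2 - 42*c + t*(-91*c^2 + 28*c)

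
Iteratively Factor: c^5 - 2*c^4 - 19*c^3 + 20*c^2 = (c)*(c^4 - 2*c^3 - 19*c^2 + 20*c) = c^2*(c^3 - 2*c^2 - 19*c + 20) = c^2*(c - 5)*(c^2 + 3*c - 4) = c^2*(c - 5)*(c + 4)*(c - 1)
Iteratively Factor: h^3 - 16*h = (h - 4)*(h^2 + 4*h) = (h - 4)*(h + 4)*(h)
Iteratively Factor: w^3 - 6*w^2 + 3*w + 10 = (w - 5)*(w^2 - w - 2) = (w - 5)*(w - 2)*(w + 1)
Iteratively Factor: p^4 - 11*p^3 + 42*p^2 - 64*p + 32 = (p - 1)*(p^3 - 10*p^2 + 32*p - 32) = (p - 4)*(p - 1)*(p^2 - 6*p + 8) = (p - 4)*(p - 2)*(p - 1)*(p - 4)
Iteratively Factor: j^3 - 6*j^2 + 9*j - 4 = (j - 4)*(j^2 - 2*j + 1) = (j - 4)*(j - 1)*(j - 1)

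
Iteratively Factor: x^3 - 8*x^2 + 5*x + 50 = (x - 5)*(x^2 - 3*x - 10) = (x - 5)*(x + 2)*(x - 5)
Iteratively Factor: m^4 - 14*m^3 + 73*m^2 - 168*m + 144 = (m - 4)*(m^3 - 10*m^2 + 33*m - 36) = (m - 4)*(m - 3)*(m^2 - 7*m + 12) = (m - 4)*(m - 3)^2*(m - 4)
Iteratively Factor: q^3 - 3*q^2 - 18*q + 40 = (q + 4)*(q^2 - 7*q + 10) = (q - 2)*(q + 4)*(q - 5)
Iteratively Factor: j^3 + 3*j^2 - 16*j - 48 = (j - 4)*(j^2 + 7*j + 12) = (j - 4)*(j + 4)*(j + 3)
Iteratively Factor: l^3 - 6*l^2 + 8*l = (l - 4)*(l^2 - 2*l) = (l - 4)*(l - 2)*(l)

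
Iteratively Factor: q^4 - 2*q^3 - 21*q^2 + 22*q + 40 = (q + 4)*(q^3 - 6*q^2 + 3*q + 10) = (q - 5)*(q + 4)*(q^2 - q - 2) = (q - 5)*(q - 2)*(q + 4)*(q + 1)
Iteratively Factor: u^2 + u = (u + 1)*(u)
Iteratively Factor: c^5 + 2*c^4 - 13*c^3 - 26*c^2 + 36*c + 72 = (c + 2)*(c^4 - 13*c^2 + 36) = (c - 3)*(c + 2)*(c^3 + 3*c^2 - 4*c - 12) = (c - 3)*(c - 2)*(c + 2)*(c^2 + 5*c + 6) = (c - 3)*(c - 2)*(c + 2)^2*(c + 3)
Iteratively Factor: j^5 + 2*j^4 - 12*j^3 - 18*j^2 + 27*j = (j - 3)*(j^4 + 5*j^3 + 3*j^2 - 9*j) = j*(j - 3)*(j^3 + 5*j^2 + 3*j - 9) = j*(j - 3)*(j - 1)*(j^2 + 6*j + 9) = j*(j - 3)*(j - 1)*(j + 3)*(j + 3)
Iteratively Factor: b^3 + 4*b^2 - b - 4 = (b + 1)*(b^2 + 3*b - 4) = (b - 1)*(b + 1)*(b + 4)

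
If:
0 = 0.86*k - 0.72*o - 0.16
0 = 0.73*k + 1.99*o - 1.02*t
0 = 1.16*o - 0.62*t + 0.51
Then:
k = 1.04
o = 1.02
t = 2.72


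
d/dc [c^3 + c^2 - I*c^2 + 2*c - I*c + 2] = 3*c^2 + 2*c*(1 - I) + 2 - I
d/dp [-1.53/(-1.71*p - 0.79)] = -2.6163/(1.71*p + 0.79)^2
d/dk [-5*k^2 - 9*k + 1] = -10*k - 9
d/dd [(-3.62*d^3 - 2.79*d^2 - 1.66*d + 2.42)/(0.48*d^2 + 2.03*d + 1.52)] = (-1.7376*d^4 - 14.6972*d^3 - 21.3741*d^2 - 10.8048*d - 7.4358)/(0.2304*d^4 + 1.9488*d^3 + 5.5801*d^2 + 6.1712*d + 2.3104)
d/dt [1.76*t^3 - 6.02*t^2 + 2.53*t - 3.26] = 5.28*t^2 - 12.04*t + 2.53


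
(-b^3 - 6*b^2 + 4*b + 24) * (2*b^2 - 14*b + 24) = -2*b^5 + 2*b^4 + 68*b^3 - 152*b^2 - 240*b + 576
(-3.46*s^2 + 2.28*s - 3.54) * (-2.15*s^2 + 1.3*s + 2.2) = 7.439*s^4 - 9.4*s^3 + 2.963*s^2 + 0.414*s - 7.788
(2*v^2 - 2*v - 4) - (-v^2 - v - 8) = 3*v^2 - v + 4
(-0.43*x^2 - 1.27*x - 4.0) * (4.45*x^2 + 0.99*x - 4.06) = -1.9135*x^4 - 6.0772*x^3 - 17.3115*x^2 + 1.1962*x + 16.24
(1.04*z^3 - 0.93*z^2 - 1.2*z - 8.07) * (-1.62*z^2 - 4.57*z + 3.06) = -1.6848*z^5 - 3.2462*z^4 + 9.3765*z^3 + 15.7116*z^2 + 33.2079*z - 24.6942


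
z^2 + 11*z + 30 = (z + 5)*(z + 6)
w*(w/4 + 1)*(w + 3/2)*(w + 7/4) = w^4/4 + 29*w^3/16 + 125*w^2/32 + 21*w/8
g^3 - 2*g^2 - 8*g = g*(g - 4)*(g + 2)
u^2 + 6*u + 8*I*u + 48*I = (u + 6)*(u + 8*I)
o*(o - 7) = o^2 - 7*o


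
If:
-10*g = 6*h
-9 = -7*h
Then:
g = -27/35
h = 9/7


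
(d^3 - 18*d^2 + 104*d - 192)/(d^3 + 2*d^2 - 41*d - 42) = (d^2 - 12*d + 32)/(d^2 + 8*d + 7)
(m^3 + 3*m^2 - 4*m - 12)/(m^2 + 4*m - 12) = (m^2 + 5*m + 6)/(m + 6)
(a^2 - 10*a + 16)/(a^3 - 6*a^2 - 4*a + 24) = (a - 8)/(a^2 - 4*a - 12)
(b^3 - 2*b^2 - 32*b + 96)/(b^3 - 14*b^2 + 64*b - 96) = (b + 6)/(b - 6)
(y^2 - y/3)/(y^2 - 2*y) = (y - 1/3)/(y - 2)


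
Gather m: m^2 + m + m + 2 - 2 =m^2 + 2*m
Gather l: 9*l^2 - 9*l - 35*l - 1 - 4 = 9*l^2 - 44*l - 5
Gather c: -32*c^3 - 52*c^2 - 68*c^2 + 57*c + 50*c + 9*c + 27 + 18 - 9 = -32*c^3 - 120*c^2 + 116*c + 36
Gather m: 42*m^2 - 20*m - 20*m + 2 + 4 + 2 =42*m^2 - 40*m + 8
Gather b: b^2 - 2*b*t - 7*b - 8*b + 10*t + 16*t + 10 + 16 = b^2 + b*(-2*t - 15) + 26*t + 26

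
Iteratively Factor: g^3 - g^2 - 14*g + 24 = (g + 4)*(g^2 - 5*g + 6) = (g - 2)*(g + 4)*(g - 3)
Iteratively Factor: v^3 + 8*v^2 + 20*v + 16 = (v + 2)*(v^2 + 6*v + 8) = (v + 2)^2*(v + 4)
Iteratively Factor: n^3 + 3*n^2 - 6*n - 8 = (n - 2)*(n^2 + 5*n + 4) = (n - 2)*(n + 1)*(n + 4)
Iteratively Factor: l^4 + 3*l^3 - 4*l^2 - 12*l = (l - 2)*(l^3 + 5*l^2 + 6*l) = (l - 2)*(l + 3)*(l^2 + 2*l) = l*(l - 2)*(l + 3)*(l + 2)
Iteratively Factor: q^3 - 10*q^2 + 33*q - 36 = (q - 3)*(q^2 - 7*q + 12) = (q - 4)*(q - 3)*(q - 3)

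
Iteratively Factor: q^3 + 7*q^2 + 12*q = (q + 3)*(q^2 + 4*q) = (q + 3)*(q + 4)*(q)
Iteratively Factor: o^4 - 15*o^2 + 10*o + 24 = (o - 3)*(o^3 + 3*o^2 - 6*o - 8) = (o - 3)*(o - 2)*(o^2 + 5*o + 4) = (o - 3)*(o - 2)*(o + 4)*(o + 1)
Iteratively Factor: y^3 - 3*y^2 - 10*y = (y)*(y^2 - 3*y - 10) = y*(y + 2)*(y - 5)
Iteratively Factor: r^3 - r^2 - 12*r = (r)*(r^2 - r - 12) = r*(r + 3)*(r - 4)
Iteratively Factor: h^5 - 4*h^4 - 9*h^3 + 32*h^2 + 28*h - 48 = (h + 2)*(h^4 - 6*h^3 + 3*h^2 + 26*h - 24) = (h + 2)^2*(h^3 - 8*h^2 + 19*h - 12) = (h - 1)*(h + 2)^2*(h^2 - 7*h + 12) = (h - 4)*(h - 1)*(h + 2)^2*(h - 3)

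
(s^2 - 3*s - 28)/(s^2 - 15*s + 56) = (s + 4)/(s - 8)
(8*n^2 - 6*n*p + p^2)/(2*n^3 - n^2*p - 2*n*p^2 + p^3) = (-4*n + p)/(-n^2 + p^2)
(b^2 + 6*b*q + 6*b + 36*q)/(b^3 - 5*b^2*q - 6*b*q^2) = (-b^2 - 6*b*q - 6*b - 36*q)/(b*(-b^2 + 5*b*q + 6*q^2))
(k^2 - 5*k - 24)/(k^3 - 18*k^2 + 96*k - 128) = (k + 3)/(k^2 - 10*k + 16)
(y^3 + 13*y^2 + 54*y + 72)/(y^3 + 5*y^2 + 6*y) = (y^2 + 10*y + 24)/(y*(y + 2))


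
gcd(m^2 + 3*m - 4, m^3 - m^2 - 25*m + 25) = m - 1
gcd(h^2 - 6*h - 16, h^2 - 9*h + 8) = h - 8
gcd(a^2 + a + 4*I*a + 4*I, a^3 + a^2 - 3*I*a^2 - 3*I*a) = a + 1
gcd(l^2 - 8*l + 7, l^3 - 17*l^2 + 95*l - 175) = l - 7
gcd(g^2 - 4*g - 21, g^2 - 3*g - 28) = g - 7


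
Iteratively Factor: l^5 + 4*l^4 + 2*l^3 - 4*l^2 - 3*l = (l + 1)*(l^4 + 3*l^3 - l^2 - 3*l) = l*(l + 1)*(l^3 + 3*l^2 - l - 3) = l*(l + 1)^2*(l^2 + 2*l - 3) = l*(l - 1)*(l + 1)^2*(l + 3)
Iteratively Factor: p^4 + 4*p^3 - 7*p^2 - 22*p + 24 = (p + 4)*(p^3 - 7*p + 6) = (p - 2)*(p + 4)*(p^2 + 2*p - 3) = (p - 2)*(p + 3)*(p + 4)*(p - 1)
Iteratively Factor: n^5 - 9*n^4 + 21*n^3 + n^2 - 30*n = (n - 5)*(n^4 - 4*n^3 + n^2 + 6*n) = n*(n - 5)*(n^3 - 4*n^2 + n + 6) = n*(n - 5)*(n + 1)*(n^2 - 5*n + 6) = n*(n - 5)*(n - 3)*(n + 1)*(n - 2)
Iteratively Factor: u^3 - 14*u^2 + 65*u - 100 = (u - 5)*(u^2 - 9*u + 20) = (u - 5)^2*(u - 4)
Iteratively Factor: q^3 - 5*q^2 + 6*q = (q - 3)*(q^2 - 2*q) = (q - 3)*(q - 2)*(q)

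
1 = 1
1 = 1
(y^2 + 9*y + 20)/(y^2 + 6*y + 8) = (y + 5)/(y + 2)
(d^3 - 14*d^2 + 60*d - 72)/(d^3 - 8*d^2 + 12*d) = (d - 6)/d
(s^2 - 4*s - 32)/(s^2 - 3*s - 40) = (s + 4)/(s + 5)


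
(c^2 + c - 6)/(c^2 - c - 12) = (c - 2)/(c - 4)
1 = 1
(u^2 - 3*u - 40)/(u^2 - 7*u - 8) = (u + 5)/(u + 1)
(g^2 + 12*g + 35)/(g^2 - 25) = (g + 7)/(g - 5)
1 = 1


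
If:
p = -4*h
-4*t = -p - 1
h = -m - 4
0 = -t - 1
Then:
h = 5/4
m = -21/4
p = -5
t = -1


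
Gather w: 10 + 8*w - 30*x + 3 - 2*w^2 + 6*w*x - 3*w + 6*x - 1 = -2*w^2 + w*(6*x + 5) - 24*x + 12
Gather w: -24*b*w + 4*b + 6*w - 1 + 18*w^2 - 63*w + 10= 4*b + 18*w^2 + w*(-24*b - 57) + 9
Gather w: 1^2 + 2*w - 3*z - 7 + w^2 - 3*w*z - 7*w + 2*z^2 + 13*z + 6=w^2 + w*(-3*z - 5) + 2*z^2 + 10*z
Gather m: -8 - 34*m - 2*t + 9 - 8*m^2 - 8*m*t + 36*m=-8*m^2 + m*(2 - 8*t) - 2*t + 1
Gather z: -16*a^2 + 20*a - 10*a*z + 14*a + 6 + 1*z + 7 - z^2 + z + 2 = -16*a^2 + 34*a - z^2 + z*(2 - 10*a) + 15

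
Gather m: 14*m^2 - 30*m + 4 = 14*m^2 - 30*m + 4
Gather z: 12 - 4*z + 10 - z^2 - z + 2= -z^2 - 5*z + 24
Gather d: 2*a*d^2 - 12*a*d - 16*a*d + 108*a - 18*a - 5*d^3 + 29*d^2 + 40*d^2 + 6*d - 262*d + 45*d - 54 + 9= 90*a - 5*d^3 + d^2*(2*a + 69) + d*(-28*a - 211) - 45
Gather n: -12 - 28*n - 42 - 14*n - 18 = -42*n - 72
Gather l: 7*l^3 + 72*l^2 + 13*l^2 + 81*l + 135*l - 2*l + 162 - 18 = 7*l^3 + 85*l^2 + 214*l + 144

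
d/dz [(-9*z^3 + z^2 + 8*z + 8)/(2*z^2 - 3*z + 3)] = 2*(-9*z^4 + 27*z^3 - 50*z^2 - 13*z + 24)/(4*z^4 - 12*z^3 + 21*z^2 - 18*z + 9)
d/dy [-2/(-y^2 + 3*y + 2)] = 2*(3 - 2*y)/(-y^2 + 3*y + 2)^2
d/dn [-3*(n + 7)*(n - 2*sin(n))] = -3*n + 3*(n + 7)*(2*cos(n) - 1) + 6*sin(n)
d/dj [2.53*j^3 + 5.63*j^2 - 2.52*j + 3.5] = 7.59*j^2 + 11.26*j - 2.52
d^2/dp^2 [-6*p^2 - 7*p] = -12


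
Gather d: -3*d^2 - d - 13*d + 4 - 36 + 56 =-3*d^2 - 14*d + 24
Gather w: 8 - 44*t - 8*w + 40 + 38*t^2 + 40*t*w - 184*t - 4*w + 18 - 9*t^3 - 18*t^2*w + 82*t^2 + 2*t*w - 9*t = -9*t^3 + 120*t^2 - 237*t + w*(-18*t^2 + 42*t - 12) + 66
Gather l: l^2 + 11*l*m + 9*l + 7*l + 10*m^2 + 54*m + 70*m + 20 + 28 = l^2 + l*(11*m + 16) + 10*m^2 + 124*m + 48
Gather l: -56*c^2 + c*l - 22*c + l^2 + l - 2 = -56*c^2 - 22*c + l^2 + l*(c + 1) - 2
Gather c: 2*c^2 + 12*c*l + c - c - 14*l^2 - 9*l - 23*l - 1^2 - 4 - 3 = 2*c^2 + 12*c*l - 14*l^2 - 32*l - 8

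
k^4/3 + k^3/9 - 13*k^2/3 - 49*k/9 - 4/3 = (k/3 + 1/3)*(k - 4)*(k + 1/3)*(k + 3)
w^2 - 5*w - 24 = (w - 8)*(w + 3)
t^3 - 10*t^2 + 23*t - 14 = (t - 7)*(t - 2)*(t - 1)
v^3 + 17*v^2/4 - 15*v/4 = v*(v - 3/4)*(v + 5)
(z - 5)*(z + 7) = z^2 + 2*z - 35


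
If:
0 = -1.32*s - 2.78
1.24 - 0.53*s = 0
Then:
No Solution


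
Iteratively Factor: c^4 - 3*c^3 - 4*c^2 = (c)*(c^3 - 3*c^2 - 4*c) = c^2*(c^2 - 3*c - 4) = c^2*(c - 4)*(c + 1)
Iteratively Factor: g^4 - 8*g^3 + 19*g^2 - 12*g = (g - 4)*(g^3 - 4*g^2 + 3*g) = (g - 4)*(g - 1)*(g^2 - 3*g) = (g - 4)*(g - 3)*(g - 1)*(g)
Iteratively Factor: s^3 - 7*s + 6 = (s + 3)*(s^2 - 3*s + 2) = (s - 1)*(s + 3)*(s - 2)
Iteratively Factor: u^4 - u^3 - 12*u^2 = (u)*(u^3 - u^2 - 12*u) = u*(u - 4)*(u^2 + 3*u) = u*(u - 4)*(u + 3)*(u)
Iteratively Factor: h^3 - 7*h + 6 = (h - 1)*(h^2 + h - 6) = (h - 2)*(h - 1)*(h + 3)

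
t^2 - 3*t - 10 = (t - 5)*(t + 2)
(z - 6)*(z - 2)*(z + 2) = z^3 - 6*z^2 - 4*z + 24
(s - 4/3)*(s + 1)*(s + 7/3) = s^3 + 2*s^2 - 19*s/9 - 28/9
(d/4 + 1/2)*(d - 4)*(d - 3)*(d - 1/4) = d^4/4 - 21*d^3/16 - 3*d^2/16 + 49*d/8 - 3/2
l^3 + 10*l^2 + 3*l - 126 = (l - 3)*(l + 6)*(l + 7)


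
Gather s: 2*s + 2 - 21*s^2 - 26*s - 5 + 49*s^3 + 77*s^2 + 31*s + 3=49*s^3 + 56*s^2 + 7*s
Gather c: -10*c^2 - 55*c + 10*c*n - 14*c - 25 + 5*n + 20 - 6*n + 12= -10*c^2 + c*(10*n - 69) - n + 7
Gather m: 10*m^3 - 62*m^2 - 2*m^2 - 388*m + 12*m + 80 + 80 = 10*m^3 - 64*m^2 - 376*m + 160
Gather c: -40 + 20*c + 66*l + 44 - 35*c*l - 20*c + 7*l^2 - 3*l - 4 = -35*c*l + 7*l^2 + 63*l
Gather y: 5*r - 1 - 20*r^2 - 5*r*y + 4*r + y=-20*r^2 + 9*r + y*(1 - 5*r) - 1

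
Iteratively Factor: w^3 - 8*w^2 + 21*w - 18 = (w - 2)*(w^2 - 6*w + 9) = (w - 3)*(w - 2)*(w - 3)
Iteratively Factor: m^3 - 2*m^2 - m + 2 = (m - 2)*(m^2 - 1) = (m - 2)*(m + 1)*(m - 1)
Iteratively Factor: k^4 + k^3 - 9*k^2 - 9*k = (k + 3)*(k^3 - 2*k^2 - 3*k) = k*(k + 3)*(k^2 - 2*k - 3) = k*(k - 3)*(k + 3)*(k + 1)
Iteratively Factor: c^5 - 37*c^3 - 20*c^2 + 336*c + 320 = (c - 4)*(c^4 + 4*c^3 - 21*c^2 - 104*c - 80) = (c - 4)*(c + 4)*(c^3 - 21*c - 20) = (c - 5)*(c - 4)*(c + 4)*(c^2 + 5*c + 4) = (c - 5)*(c - 4)*(c + 1)*(c + 4)*(c + 4)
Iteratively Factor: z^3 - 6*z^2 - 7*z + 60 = (z - 4)*(z^2 - 2*z - 15) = (z - 5)*(z - 4)*(z + 3)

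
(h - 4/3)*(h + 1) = h^2 - h/3 - 4/3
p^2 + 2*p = p*(p + 2)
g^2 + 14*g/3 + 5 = (g + 5/3)*(g + 3)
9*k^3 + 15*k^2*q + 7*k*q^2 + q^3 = (k + q)*(3*k + q)^2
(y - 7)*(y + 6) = y^2 - y - 42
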